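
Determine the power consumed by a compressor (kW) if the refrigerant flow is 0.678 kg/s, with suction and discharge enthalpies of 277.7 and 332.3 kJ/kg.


dh = 332.3 - 277.7 = 54.6 kJ/kg
W = m_dot * dh = 0.678 * 54.6 = 37.02 kW

37.02


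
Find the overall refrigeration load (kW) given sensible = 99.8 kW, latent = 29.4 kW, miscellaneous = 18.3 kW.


Q_total = Q_s + Q_l + Q_misc
Q_total = 99.8 + 29.4 + 18.3
Q_total = 147.5 kW

147.5


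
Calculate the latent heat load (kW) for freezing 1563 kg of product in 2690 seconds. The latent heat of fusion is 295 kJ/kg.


Q_lat = m * h_fg / t
Q_lat = 1563 * 295 / 2690
Q_lat = 171.41 kW

171.41


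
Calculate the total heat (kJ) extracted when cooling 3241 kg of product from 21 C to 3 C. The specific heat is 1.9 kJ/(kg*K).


dT = 21 - (3) = 18 K
Q = m * cp * dT = 3241 * 1.9 * 18
Q = 110842 kJ

110842


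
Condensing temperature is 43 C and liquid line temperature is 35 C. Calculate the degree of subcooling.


Subcooling = T_cond - T_liquid
Subcooling = 43 - 35
Subcooling = 8 K

8


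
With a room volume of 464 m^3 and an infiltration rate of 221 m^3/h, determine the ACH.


ACH = flow / volume
ACH = 221 / 464
ACH = 0.476

0.476


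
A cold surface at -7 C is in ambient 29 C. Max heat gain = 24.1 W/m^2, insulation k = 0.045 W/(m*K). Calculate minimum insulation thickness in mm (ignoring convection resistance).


dT = 29 - (-7) = 36 K
thickness = k * dT / q_max * 1000
thickness = 0.045 * 36 / 24.1 * 1000
thickness = 67.2 mm

67.2


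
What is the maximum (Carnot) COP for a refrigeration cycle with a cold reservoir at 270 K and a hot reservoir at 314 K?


dT = 314 - 270 = 44 K
COP_carnot = T_cold / dT = 270 / 44
COP_carnot = 6.136

6.136


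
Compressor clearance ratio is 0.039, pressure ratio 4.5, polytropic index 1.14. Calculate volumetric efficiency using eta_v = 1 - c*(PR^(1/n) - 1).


PR^(1/n) = 4.5^(1/1.14) = 3.74104931
eta_v = 1 - 0.039 * (3.74104931 - 1)
eta_v = 0.8931

0.8931


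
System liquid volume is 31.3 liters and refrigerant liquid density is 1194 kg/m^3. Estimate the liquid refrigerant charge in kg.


Charge = V * rho / 1000
Charge = 31.3 * 1194 / 1000
Charge = 37.37 kg

37.37


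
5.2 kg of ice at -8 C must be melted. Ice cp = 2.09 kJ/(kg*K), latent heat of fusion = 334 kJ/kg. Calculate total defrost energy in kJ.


Sensible heat = cp * dT = 2.09 * 8 = 16.72 kJ/kg
Total per kg = 16.72 + 334 = 350.72 kJ/kg
Q = m * total = 5.2 * 350.72
Q = 1823.7 kJ

1823.7


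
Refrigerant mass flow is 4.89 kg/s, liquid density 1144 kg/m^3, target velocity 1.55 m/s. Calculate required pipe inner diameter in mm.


A = m_dot / (rho * v) = 4.89 / (1144 * 1.55) = 0.002757726145 m^2
d = sqrt(4*A/pi) * 1000
d = 59.3 mm

59.3


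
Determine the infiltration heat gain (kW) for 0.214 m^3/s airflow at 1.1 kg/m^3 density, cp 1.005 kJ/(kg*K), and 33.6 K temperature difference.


Q = V_dot * rho * cp * dT
Q = 0.214 * 1.1 * 1.005 * 33.6
Q = 7.949 kW

7.949


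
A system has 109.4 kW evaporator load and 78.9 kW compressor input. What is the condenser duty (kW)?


Q_cond = Q_evap + W
Q_cond = 109.4 + 78.9
Q_cond = 188.3 kW

188.3


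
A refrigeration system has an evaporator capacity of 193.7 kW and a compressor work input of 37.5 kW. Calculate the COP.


COP = Q_evap / W
COP = 193.7 / 37.5
COP = 5.165

5.165


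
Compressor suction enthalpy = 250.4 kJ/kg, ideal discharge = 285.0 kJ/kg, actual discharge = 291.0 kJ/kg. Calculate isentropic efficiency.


dh_ideal = 285.0 - 250.4 = 34.6 kJ/kg
dh_actual = 291.0 - 250.4 = 40.6 kJ/kg
eta_s = dh_ideal / dh_actual = 34.6 / 40.6
eta_s = 0.8522

0.8522


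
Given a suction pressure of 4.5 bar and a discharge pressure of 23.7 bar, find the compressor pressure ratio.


PR = P_high / P_low
PR = 23.7 / 4.5
PR = 5.267

5.267


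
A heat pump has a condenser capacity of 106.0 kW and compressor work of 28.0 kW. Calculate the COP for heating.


COP_hp = Q_cond / W
COP_hp = 106.0 / 28.0
COP_hp = 3.786

3.786


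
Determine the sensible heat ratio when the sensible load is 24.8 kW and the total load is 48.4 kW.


SHR = Q_sensible / Q_total
SHR = 24.8 / 48.4
SHR = 0.512

0.512


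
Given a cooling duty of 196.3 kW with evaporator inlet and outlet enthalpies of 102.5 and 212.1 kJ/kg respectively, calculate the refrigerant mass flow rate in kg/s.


dh = 212.1 - 102.5 = 109.6 kJ/kg
m_dot = Q / dh = 196.3 / 109.6 = 1.7911 kg/s

1.7911


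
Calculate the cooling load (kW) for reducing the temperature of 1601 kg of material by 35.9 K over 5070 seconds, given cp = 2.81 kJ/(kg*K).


Q = m * cp * dT / t
Q = 1601 * 2.81 * 35.9 / 5070
Q = 31.855 kW

31.855


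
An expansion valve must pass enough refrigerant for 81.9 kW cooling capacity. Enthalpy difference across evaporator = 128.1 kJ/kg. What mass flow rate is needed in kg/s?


m_dot = Q / dh
m_dot = 81.9 / 128.1
m_dot = 0.6393 kg/s

0.6393


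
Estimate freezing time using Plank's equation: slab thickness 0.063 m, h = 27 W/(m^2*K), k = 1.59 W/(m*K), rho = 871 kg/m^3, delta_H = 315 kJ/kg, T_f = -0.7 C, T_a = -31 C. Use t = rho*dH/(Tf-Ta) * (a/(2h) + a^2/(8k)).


dT = -0.7 - (-31) = 30.3 K
term1 = a/(2h) = 0.063/(2*27) = 0.001166666667
term2 = a^2/(8k) = 0.063^2/(8*1.59) = 0.0003120283019
t = rho*dH*1000/dT * (term1 + term2)
t = 871*315*1000/30.3 * (0.001166666667 + 0.0003120283019)
t = 13390 s

13390


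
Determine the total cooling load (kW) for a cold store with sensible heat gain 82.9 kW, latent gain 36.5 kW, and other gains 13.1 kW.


Q_total = Q_s + Q_l + Q_misc
Q_total = 82.9 + 36.5 + 13.1
Q_total = 132.5 kW

132.5


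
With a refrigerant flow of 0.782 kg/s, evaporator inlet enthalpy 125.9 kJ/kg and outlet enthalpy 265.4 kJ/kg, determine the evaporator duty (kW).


dh = 265.4 - 125.9 = 139.5 kJ/kg
Q_evap = m_dot * dh = 0.782 * 139.5
Q_evap = 109.09 kW

109.09


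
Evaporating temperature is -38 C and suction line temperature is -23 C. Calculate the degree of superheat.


Superheat = T_suction - T_evap
Superheat = -23 - (-38)
Superheat = 15 K

15


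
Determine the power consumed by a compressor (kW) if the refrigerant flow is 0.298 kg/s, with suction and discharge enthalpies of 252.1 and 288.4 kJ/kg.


dh = 288.4 - 252.1 = 36.3 kJ/kg
W = m_dot * dh = 0.298 * 36.3 = 10.82 kW

10.82


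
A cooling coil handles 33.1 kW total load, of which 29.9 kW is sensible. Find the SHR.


SHR = Q_sensible / Q_total
SHR = 29.9 / 33.1
SHR = 0.903

0.903


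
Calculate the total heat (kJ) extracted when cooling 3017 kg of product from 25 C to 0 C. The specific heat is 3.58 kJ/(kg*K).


dT = 25 - (0) = 25 K
Q = m * cp * dT = 3017 * 3.58 * 25
Q = 270022 kJ

270022


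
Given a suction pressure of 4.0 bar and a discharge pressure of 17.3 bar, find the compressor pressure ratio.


PR = P_high / P_low
PR = 17.3 / 4.0
PR = 4.325

4.325


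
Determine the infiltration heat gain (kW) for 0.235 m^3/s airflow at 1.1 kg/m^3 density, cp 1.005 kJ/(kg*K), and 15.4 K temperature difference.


Q = V_dot * rho * cp * dT
Q = 0.235 * 1.1 * 1.005 * 15.4
Q = 4.001 kW

4.001


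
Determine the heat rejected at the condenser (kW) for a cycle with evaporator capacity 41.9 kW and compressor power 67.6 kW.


Q_cond = Q_evap + W
Q_cond = 41.9 + 67.6
Q_cond = 109.5 kW

109.5


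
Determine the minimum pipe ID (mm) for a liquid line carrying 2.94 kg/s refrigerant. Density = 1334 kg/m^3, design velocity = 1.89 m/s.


A = m_dot / (rho * v) = 2.94 / (1334 * 1.89) = 0.001166083625 m^2
d = sqrt(4*A/pi) * 1000
d = 38.5 mm

38.5


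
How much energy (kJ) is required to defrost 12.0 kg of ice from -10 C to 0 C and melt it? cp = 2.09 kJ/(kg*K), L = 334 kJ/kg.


Sensible heat = cp * dT = 2.09 * 10 = 20.9 kJ/kg
Total per kg = 20.9 + 334 = 354.9 kJ/kg
Q = m * total = 12.0 * 354.9
Q = 4258.8 kJ

4258.8


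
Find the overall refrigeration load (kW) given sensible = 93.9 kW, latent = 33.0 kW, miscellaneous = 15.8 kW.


Q_total = Q_s + Q_l + Q_misc
Q_total = 93.9 + 33.0 + 15.8
Q_total = 142.7 kW

142.7


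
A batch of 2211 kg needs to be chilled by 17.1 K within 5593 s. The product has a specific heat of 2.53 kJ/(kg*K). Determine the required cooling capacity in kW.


Q = m * cp * dT / t
Q = 2211 * 2.53 * 17.1 / 5593
Q = 17.103 kW

17.103


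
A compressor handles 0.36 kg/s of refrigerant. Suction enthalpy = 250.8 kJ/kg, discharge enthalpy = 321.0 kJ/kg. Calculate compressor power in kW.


dh = 321.0 - 250.8 = 70.2 kJ/kg
W = m_dot * dh = 0.36 * 70.2 = 25.27 kW

25.27


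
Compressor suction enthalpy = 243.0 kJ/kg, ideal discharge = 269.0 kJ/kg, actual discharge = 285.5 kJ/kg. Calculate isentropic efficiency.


dh_ideal = 269.0 - 243.0 = 26.0 kJ/kg
dh_actual = 285.5 - 243.0 = 42.5 kJ/kg
eta_s = dh_ideal / dh_actual = 26.0 / 42.5
eta_s = 0.6118

0.6118


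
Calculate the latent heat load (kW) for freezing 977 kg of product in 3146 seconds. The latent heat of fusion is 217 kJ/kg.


Q_lat = m * h_fg / t
Q_lat = 977 * 217 / 3146
Q_lat = 67.39 kW

67.39


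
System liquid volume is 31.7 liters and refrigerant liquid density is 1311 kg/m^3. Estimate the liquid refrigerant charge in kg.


Charge = V * rho / 1000
Charge = 31.7 * 1311 / 1000
Charge = 41.56 kg

41.56


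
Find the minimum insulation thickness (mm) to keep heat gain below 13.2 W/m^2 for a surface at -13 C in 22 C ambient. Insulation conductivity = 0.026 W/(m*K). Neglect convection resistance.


dT = 22 - (-13) = 35 K
thickness = k * dT / q_max * 1000
thickness = 0.026 * 35 / 13.2 * 1000
thickness = 68.9 mm

68.9


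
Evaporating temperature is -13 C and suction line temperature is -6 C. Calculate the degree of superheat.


Superheat = T_suction - T_evap
Superheat = -6 - (-13)
Superheat = 7 K

7


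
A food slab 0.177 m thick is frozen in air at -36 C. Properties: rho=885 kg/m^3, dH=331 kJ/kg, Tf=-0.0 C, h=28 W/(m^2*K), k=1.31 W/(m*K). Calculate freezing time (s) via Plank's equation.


dT = -0.0 - (-36) = 36.0 K
term1 = a/(2h) = 0.177/(2*28) = 0.003160714286
term2 = a^2/(8k) = 0.177^2/(8*1.31) = 0.002989408397
t = rho*dH*1000/dT * (term1 + term2)
t = 885*331*1000/36.0 * (0.003160714286 + 0.002989408397)
t = 50044 s

50044


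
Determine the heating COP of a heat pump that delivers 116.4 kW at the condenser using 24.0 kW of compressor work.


COP_hp = Q_cond / W
COP_hp = 116.4 / 24.0
COP_hp = 4.85

4.85


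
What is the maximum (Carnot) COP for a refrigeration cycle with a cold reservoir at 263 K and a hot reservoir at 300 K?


dT = 300 - 263 = 37 K
COP_carnot = T_cold / dT = 263 / 37
COP_carnot = 7.108

7.108


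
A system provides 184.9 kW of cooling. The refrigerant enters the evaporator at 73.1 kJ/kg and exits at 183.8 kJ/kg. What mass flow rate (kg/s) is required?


dh = 183.8 - 73.1 = 110.7 kJ/kg
m_dot = Q / dh = 184.9 / 110.7 = 1.6703 kg/s

1.6703


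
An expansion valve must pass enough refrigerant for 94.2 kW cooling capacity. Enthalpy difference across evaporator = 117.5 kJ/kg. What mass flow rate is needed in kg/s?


m_dot = Q / dh
m_dot = 94.2 / 117.5
m_dot = 0.8017 kg/s

0.8017


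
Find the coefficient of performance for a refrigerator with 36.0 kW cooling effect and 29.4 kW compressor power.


COP = Q_evap / W
COP = 36.0 / 29.4
COP = 1.224

1.224


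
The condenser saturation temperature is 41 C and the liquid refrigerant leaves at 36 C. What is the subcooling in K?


Subcooling = T_cond - T_liquid
Subcooling = 41 - 36
Subcooling = 5 K

5


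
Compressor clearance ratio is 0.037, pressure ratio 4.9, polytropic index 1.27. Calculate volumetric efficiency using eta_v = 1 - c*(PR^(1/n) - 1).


PR^(1/n) = 4.9^(1/1.27) = 3.49511508
eta_v = 1 - 0.037 * (3.49511508 - 1)
eta_v = 0.9077

0.9077


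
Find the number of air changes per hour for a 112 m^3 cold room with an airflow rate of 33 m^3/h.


ACH = flow / volume
ACH = 33 / 112
ACH = 0.295

0.295


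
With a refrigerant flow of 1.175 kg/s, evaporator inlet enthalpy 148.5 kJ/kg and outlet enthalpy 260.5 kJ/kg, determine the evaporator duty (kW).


dh = 260.5 - 148.5 = 112.0 kJ/kg
Q_evap = m_dot * dh = 1.175 * 112.0
Q_evap = 131.6 kW

131.6


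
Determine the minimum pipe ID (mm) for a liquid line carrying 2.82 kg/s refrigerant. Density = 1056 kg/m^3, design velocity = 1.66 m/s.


A = m_dot / (rho * v) = 2.82 / (1056 * 1.66) = 0.001608707558 m^2
d = sqrt(4*A/pi) * 1000
d = 45.3 mm

45.3


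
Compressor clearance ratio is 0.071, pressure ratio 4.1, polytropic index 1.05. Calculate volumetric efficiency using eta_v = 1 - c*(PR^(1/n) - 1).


PR^(1/n) = 4.1^(1/1.05) = 3.83357243
eta_v = 1 - 0.071 * (3.83357243 - 1)
eta_v = 0.7988

0.7988


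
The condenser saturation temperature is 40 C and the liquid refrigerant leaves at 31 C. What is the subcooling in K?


Subcooling = T_cond - T_liquid
Subcooling = 40 - 31
Subcooling = 9 K

9


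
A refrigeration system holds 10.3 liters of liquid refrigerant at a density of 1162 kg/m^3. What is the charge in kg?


Charge = V * rho / 1000
Charge = 10.3 * 1162 / 1000
Charge = 11.97 kg

11.97


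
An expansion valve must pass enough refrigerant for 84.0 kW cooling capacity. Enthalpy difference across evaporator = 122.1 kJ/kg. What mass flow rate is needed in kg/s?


m_dot = Q / dh
m_dot = 84.0 / 122.1
m_dot = 0.688 kg/s

0.688


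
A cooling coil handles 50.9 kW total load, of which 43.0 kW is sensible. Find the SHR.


SHR = Q_sensible / Q_total
SHR = 43.0 / 50.9
SHR = 0.845

0.845


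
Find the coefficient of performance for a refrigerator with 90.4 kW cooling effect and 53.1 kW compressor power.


COP = Q_evap / W
COP = 90.4 / 53.1
COP = 1.702

1.702


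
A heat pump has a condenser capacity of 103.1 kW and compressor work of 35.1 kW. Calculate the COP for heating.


COP_hp = Q_cond / W
COP_hp = 103.1 / 35.1
COP_hp = 2.937

2.937


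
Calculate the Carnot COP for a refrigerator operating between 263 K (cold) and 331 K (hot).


dT = 331 - 263 = 68 K
COP_carnot = T_cold / dT = 263 / 68
COP_carnot = 3.868

3.868


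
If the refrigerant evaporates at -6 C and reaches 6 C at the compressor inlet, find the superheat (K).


Superheat = T_suction - T_evap
Superheat = 6 - (-6)
Superheat = 12 K

12


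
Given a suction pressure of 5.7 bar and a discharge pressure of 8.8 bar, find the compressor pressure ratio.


PR = P_high / P_low
PR = 8.8 / 5.7
PR = 1.544

1.544


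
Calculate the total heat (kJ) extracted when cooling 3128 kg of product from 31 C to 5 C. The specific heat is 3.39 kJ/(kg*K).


dT = 31 - (5) = 26 K
Q = m * cp * dT = 3128 * 3.39 * 26
Q = 275702 kJ

275702


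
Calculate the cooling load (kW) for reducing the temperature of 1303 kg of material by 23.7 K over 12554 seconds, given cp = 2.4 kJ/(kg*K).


Q = m * cp * dT / t
Q = 1303 * 2.4 * 23.7 / 12554
Q = 5.904 kW

5.904


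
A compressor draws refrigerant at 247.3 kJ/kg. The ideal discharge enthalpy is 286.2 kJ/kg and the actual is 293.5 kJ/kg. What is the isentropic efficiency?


dh_ideal = 286.2 - 247.3 = 38.9 kJ/kg
dh_actual = 293.5 - 247.3 = 46.2 kJ/kg
eta_s = dh_ideal / dh_actual = 38.9 / 46.2
eta_s = 0.842

0.842


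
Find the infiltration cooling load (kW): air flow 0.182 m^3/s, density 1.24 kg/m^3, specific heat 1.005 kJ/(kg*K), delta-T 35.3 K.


Q = V_dot * rho * cp * dT
Q = 0.182 * 1.24 * 1.005 * 35.3
Q = 8.006 kW

8.006


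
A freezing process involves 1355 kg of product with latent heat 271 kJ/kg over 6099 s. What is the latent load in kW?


Q_lat = m * h_fg / t
Q_lat = 1355 * 271 / 6099
Q_lat = 60.21 kW

60.21


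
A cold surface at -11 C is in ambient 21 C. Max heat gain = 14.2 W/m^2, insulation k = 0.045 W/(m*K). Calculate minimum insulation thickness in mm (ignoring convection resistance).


dT = 21 - (-11) = 32 K
thickness = k * dT / q_max * 1000
thickness = 0.045 * 32 / 14.2 * 1000
thickness = 101.4 mm

101.4


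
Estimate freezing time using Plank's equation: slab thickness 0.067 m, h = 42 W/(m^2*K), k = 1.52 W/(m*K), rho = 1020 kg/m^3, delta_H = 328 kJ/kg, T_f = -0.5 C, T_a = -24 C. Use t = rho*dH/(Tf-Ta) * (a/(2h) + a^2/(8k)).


dT = -0.5 - (-24) = 23.5 K
term1 = a/(2h) = 0.067/(2*42) = 0.0007976190476
term2 = a^2/(8k) = 0.067^2/(8*1.52) = 0.0003691611842
t = rho*dH*1000/dT * (term1 + term2)
t = 1020*328*1000/23.5 * (0.0007976190476 + 0.0003691611842)
t = 16611 s

16611


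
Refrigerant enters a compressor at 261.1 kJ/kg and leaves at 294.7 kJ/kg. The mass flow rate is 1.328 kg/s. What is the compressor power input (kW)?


dh = 294.7 - 261.1 = 33.6 kJ/kg
W = m_dot * dh = 1.328 * 33.6 = 44.62 kW

44.62


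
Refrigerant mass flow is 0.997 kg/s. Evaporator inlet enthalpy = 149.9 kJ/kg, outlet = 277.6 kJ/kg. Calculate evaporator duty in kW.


dh = 277.6 - 149.9 = 127.7 kJ/kg
Q_evap = m_dot * dh = 0.997 * 127.7
Q_evap = 127.32 kW

127.32


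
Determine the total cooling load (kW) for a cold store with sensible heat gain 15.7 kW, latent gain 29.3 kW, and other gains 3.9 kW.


Q_total = Q_s + Q_l + Q_misc
Q_total = 15.7 + 29.3 + 3.9
Q_total = 48.9 kW

48.9


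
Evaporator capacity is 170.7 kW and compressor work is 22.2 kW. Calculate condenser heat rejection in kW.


Q_cond = Q_evap + W
Q_cond = 170.7 + 22.2
Q_cond = 192.9 kW

192.9


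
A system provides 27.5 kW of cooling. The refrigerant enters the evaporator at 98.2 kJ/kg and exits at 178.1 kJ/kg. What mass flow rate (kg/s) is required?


dh = 178.1 - 98.2 = 79.9 kJ/kg
m_dot = Q / dh = 27.5 / 79.9 = 0.3442 kg/s

0.3442


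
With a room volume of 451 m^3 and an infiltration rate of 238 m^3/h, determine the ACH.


ACH = flow / volume
ACH = 238 / 451
ACH = 0.528

0.528


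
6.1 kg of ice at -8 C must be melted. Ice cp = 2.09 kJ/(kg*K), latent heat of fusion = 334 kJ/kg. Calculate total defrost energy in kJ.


Sensible heat = cp * dT = 2.09 * 8 = 16.72 kJ/kg
Total per kg = 16.72 + 334 = 350.72 kJ/kg
Q = m * total = 6.1 * 350.72
Q = 2139.4 kJ

2139.4


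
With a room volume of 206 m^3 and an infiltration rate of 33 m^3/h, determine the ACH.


ACH = flow / volume
ACH = 33 / 206
ACH = 0.16

0.16


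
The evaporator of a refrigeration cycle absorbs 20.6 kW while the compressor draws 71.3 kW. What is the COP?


COP = Q_evap / W
COP = 20.6 / 71.3
COP = 0.289

0.289


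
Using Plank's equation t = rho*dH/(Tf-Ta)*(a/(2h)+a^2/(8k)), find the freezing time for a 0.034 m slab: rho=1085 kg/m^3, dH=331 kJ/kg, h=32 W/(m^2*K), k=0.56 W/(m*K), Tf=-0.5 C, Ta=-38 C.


dT = -0.5 - (-38) = 37.5 K
term1 = a/(2h) = 0.034/(2*32) = 0.00053125
term2 = a^2/(8k) = 0.034^2/(8*0.56) = 0.0002580357143
t = rho*dH*1000/dT * (term1 + term2)
t = 1085*331*1000/37.5 * (0.00053125 + 0.0002580357143)
t = 7559 s

7559


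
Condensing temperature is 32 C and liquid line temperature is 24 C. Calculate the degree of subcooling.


Subcooling = T_cond - T_liquid
Subcooling = 32 - 24
Subcooling = 8 K

8


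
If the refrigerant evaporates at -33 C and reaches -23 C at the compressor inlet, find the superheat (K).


Superheat = T_suction - T_evap
Superheat = -23 - (-33)
Superheat = 10 K

10


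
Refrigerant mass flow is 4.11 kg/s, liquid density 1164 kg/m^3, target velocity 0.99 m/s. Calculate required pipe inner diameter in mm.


A = m_dot / (rho * v) = 4.11 / (1164 * 0.99) = 0.003566593773 m^2
d = sqrt(4*A/pi) * 1000
d = 67.4 mm

67.4


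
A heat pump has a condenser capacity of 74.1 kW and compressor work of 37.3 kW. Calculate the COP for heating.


COP_hp = Q_cond / W
COP_hp = 74.1 / 37.3
COP_hp = 1.987

1.987


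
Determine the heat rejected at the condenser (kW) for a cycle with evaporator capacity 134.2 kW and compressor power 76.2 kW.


Q_cond = Q_evap + W
Q_cond = 134.2 + 76.2
Q_cond = 210.4 kW

210.4


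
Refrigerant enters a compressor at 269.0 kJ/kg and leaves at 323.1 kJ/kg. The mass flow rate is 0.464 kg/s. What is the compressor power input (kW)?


dh = 323.1 - 269.0 = 54.1 kJ/kg
W = m_dot * dh = 0.464 * 54.1 = 25.1 kW

25.1


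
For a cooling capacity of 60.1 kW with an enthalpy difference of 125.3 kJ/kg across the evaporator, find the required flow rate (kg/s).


m_dot = Q / dh
m_dot = 60.1 / 125.3
m_dot = 0.4796 kg/s

0.4796


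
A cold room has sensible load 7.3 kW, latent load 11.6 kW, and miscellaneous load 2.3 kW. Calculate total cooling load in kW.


Q_total = Q_s + Q_l + Q_misc
Q_total = 7.3 + 11.6 + 2.3
Q_total = 21.2 kW

21.2


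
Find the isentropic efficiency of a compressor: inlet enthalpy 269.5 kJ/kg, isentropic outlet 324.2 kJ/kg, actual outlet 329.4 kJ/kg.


dh_ideal = 324.2 - 269.5 = 54.7 kJ/kg
dh_actual = 329.4 - 269.5 = 59.9 kJ/kg
eta_s = dh_ideal / dh_actual = 54.7 / 59.9
eta_s = 0.9132

0.9132


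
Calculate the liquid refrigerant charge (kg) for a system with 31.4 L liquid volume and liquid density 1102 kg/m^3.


Charge = V * rho / 1000
Charge = 31.4 * 1102 / 1000
Charge = 34.6 kg

34.6


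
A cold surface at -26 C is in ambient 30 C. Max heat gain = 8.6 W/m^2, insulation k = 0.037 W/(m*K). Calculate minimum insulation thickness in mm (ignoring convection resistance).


dT = 30 - (-26) = 56 K
thickness = k * dT / q_max * 1000
thickness = 0.037 * 56 / 8.6 * 1000
thickness = 240.9 mm

240.9


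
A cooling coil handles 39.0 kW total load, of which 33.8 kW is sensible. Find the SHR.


SHR = Q_sensible / Q_total
SHR = 33.8 / 39.0
SHR = 0.867

0.867


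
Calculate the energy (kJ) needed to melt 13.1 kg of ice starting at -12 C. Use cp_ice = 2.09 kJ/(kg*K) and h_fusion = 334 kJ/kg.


Sensible heat = cp * dT = 2.09 * 12 = 25.08 kJ/kg
Total per kg = 25.08 + 334 = 359.08 kJ/kg
Q = m * total = 13.1 * 359.08
Q = 4703.9 kJ

4703.9


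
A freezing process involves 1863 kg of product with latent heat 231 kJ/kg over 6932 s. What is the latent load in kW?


Q_lat = m * h_fg / t
Q_lat = 1863 * 231 / 6932
Q_lat = 62.08 kW

62.08


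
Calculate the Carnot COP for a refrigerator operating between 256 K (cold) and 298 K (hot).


dT = 298 - 256 = 42 K
COP_carnot = T_cold / dT = 256 / 42
COP_carnot = 6.095

6.095


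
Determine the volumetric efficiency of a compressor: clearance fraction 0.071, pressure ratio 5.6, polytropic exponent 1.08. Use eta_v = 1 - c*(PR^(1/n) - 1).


PR^(1/n) = 5.6^(1/1.08) = 4.92908936
eta_v = 1 - 0.071 * (4.92908936 - 1)
eta_v = 0.721

0.721


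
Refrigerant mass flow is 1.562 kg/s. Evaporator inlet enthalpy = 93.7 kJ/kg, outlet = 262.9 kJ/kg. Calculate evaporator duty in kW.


dh = 262.9 - 93.7 = 169.2 kJ/kg
Q_evap = m_dot * dh = 1.562 * 169.2
Q_evap = 264.29 kW

264.29


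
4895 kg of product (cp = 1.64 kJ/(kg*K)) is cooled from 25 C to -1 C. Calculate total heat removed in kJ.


dT = 25 - (-1) = 26 K
Q = m * cp * dT = 4895 * 1.64 * 26
Q = 208723 kJ

208723


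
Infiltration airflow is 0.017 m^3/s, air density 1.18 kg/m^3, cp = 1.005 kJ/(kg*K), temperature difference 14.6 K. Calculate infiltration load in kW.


Q = V_dot * rho * cp * dT
Q = 0.017 * 1.18 * 1.005 * 14.6
Q = 0.294 kW

0.294


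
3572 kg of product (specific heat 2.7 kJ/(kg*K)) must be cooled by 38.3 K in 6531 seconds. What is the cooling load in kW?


Q = m * cp * dT / t
Q = 3572 * 2.7 * 38.3 / 6531
Q = 56.558 kW

56.558


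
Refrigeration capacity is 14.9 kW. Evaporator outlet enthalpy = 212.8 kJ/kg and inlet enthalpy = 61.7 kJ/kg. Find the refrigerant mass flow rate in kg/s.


dh = 212.8 - 61.7 = 151.1 kJ/kg
m_dot = Q / dh = 14.9 / 151.1 = 0.0986 kg/s

0.0986


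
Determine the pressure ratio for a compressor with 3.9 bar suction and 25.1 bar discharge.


PR = P_high / P_low
PR = 25.1 / 3.9
PR = 6.436

6.436


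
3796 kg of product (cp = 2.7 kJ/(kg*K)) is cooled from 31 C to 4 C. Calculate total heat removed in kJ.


dT = 31 - (4) = 27 K
Q = m * cp * dT = 3796 * 2.7 * 27
Q = 276728 kJ

276728


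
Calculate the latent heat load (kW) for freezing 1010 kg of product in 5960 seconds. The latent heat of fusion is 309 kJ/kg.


Q_lat = m * h_fg / t
Q_lat = 1010 * 309 / 5960
Q_lat = 52.36 kW

52.36


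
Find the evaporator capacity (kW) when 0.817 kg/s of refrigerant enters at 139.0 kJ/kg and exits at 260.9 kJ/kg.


dh = 260.9 - 139.0 = 121.9 kJ/kg
Q_evap = m_dot * dh = 0.817 * 121.9
Q_evap = 99.59 kW

99.59


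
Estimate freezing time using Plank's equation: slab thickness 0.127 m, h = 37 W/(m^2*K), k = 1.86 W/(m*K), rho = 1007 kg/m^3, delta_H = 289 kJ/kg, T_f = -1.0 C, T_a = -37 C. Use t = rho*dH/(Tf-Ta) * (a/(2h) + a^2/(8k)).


dT = -1.0 - (-37) = 36.0 K
term1 = a/(2h) = 0.127/(2*37) = 0.001716216216
term2 = a^2/(8k) = 0.127^2/(8*1.86) = 0.001083938172
t = rho*dH*1000/dT * (term1 + term2)
t = 1007*289*1000/36.0 * (0.001716216216 + 0.001083938172)
t = 22636 s

22636


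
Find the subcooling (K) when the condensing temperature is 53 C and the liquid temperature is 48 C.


Subcooling = T_cond - T_liquid
Subcooling = 53 - 48
Subcooling = 5 K

5


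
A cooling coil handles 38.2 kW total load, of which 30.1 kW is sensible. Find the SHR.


SHR = Q_sensible / Q_total
SHR = 30.1 / 38.2
SHR = 0.788

0.788


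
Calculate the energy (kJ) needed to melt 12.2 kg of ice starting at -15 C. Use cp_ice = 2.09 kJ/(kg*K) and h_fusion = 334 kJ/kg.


Sensible heat = cp * dT = 2.09 * 15 = 31.35 kJ/kg
Total per kg = 31.35 + 334 = 365.35 kJ/kg
Q = m * total = 12.2 * 365.35
Q = 4457.3 kJ

4457.3


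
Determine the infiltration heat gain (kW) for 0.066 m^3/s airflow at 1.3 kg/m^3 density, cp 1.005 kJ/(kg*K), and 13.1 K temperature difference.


Q = V_dot * rho * cp * dT
Q = 0.066 * 1.3 * 1.005 * 13.1
Q = 1.13 kW

1.13


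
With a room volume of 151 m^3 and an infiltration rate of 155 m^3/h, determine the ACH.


ACH = flow / volume
ACH = 155 / 151
ACH = 1.026

1.026


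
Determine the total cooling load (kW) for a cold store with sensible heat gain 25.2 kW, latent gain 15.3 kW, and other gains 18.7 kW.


Q_total = Q_s + Q_l + Q_misc
Q_total = 25.2 + 15.3 + 18.7
Q_total = 59.2 kW

59.2


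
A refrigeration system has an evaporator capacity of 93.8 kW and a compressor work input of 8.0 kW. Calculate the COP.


COP = Q_evap / W
COP = 93.8 / 8.0
COP = 11.725

11.725


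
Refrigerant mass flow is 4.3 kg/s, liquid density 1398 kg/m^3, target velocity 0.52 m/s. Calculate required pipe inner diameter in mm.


A = m_dot / (rho * v) = 4.3 / (1398 * 0.52) = 0.005915043469 m^2
d = sqrt(4*A/pi) * 1000
d = 86.8 mm

86.8


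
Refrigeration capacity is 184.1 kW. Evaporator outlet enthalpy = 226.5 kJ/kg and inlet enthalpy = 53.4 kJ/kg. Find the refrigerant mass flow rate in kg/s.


dh = 226.5 - 53.4 = 173.1 kJ/kg
m_dot = Q / dh = 184.1 / 173.1 = 1.0635 kg/s

1.0635


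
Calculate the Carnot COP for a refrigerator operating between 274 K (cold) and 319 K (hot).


dT = 319 - 274 = 45 K
COP_carnot = T_cold / dT = 274 / 45
COP_carnot = 6.089

6.089


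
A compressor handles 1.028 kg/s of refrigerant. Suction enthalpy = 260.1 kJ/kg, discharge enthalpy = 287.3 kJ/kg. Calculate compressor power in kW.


dh = 287.3 - 260.1 = 27.2 kJ/kg
W = m_dot * dh = 1.028 * 27.2 = 27.96 kW

27.96


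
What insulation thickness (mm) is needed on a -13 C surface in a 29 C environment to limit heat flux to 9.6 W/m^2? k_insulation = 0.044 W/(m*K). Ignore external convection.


dT = 29 - (-13) = 42 K
thickness = k * dT / q_max * 1000
thickness = 0.044 * 42 / 9.6 * 1000
thickness = 192.5 mm

192.5


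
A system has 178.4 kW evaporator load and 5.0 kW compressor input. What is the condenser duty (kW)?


Q_cond = Q_evap + W
Q_cond = 178.4 + 5.0
Q_cond = 183.4 kW

183.4


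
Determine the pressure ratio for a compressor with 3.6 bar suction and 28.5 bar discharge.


PR = P_high / P_low
PR = 28.5 / 3.6
PR = 7.917

7.917


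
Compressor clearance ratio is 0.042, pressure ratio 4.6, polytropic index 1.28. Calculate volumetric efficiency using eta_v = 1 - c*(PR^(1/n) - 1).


PR^(1/n) = 4.6^(1/1.28) = 3.29442448
eta_v = 1 - 0.042 * (3.29442448 - 1)
eta_v = 0.9036

0.9036


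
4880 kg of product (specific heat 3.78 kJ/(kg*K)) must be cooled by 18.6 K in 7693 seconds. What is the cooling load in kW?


Q = m * cp * dT / t
Q = 4880 * 3.78 * 18.6 / 7693
Q = 44.599 kW

44.599


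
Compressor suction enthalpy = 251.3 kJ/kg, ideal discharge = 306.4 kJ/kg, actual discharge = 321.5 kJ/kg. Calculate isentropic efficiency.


dh_ideal = 306.4 - 251.3 = 55.1 kJ/kg
dh_actual = 321.5 - 251.3 = 70.2 kJ/kg
eta_s = dh_ideal / dh_actual = 55.1 / 70.2
eta_s = 0.7849

0.7849


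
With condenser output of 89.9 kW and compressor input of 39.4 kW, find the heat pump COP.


COP_hp = Q_cond / W
COP_hp = 89.9 / 39.4
COP_hp = 2.282

2.282


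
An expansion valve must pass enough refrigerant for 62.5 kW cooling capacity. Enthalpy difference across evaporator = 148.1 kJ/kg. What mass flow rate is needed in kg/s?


m_dot = Q / dh
m_dot = 62.5 / 148.1
m_dot = 0.422 kg/s

0.422


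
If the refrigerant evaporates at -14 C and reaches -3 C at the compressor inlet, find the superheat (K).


Superheat = T_suction - T_evap
Superheat = -3 - (-14)
Superheat = 11 K

11


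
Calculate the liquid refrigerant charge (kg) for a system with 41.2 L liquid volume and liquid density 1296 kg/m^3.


Charge = V * rho / 1000
Charge = 41.2 * 1296 / 1000
Charge = 53.4 kg

53.4


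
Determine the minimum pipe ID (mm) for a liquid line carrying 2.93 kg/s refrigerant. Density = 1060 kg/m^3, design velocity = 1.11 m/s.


A = m_dot / (rho * v) = 2.93 / (1060 * 1.11) = 0.002490226075 m^2
d = sqrt(4*A/pi) * 1000
d = 56.3 mm

56.3


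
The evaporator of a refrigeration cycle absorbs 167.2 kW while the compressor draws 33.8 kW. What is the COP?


COP = Q_evap / W
COP = 167.2 / 33.8
COP = 4.947

4.947


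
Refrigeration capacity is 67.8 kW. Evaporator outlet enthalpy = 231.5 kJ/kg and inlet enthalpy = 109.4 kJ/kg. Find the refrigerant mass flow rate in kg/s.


dh = 231.5 - 109.4 = 122.1 kJ/kg
m_dot = Q / dh = 67.8 / 122.1 = 0.5553 kg/s

0.5553


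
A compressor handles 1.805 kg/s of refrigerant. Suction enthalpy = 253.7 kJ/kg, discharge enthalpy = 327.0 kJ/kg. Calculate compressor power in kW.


dh = 327.0 - 253.7 = 73.3 kJ/kg
W = m_dot * dh = 1.805 * 73.3 = 132.31 kW

132.31


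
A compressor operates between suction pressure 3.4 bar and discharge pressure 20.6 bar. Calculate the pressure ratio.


PR = P_high / P_low
PR = 20.6 / 3.4
PR = 6.059

6.059


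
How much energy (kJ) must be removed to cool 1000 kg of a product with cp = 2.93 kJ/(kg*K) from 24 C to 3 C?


dT = 24 - (3) = 21 K
Q = m * cp * dT = 1000 * 2.93 * 21
Q = 61530 kJ

61530


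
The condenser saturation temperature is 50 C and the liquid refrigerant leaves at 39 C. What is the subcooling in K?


Subcooling = T_cond - T_liquid
Subcooling = 50 - 39
Subcooling = 11 K

11


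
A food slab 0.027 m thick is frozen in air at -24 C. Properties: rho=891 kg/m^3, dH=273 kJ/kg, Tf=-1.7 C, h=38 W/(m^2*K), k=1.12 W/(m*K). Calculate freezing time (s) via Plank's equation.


dT = -1.7 - (-24) = 22.3 K
term1 = a/(2h) = 0.027/(2*38) = 0.0003552631579
term2 = a^2/(8k) = 0.027^2/(8*1.12) = 0.00008136160714
t = rho*dH*1000/dT * (term1 + term2)
t = 891*273*1000/22.3 * (0.0003552631579 + 0.00008136160714)
t = 4763 s

4763


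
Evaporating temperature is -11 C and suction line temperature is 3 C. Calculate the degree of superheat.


Superheat = T_suction - T_evap
Superheat = 3 - (-11)
Superheat = 14 K

14


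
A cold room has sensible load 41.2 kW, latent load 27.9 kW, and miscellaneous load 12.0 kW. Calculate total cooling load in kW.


Q_total = Q_s + Q_l + Q_misc
Q_total = 41.2 + 27.9 + 12.0
Q_total = 81.1 kW

81.1


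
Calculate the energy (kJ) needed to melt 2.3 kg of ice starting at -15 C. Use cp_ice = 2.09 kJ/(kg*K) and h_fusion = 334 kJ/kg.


Sensible heat = cp * dT = 2.09 * 15 = 31.35 kJ/kg
Total per kg = 31.35 + 334 = 365.35 kJ/kg
Q = m * total = 2.3 * 365.35
Q = 840.3 kJ

840.3


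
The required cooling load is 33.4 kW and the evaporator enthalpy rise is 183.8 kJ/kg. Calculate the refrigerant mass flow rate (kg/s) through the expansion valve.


m_dot = Q / dh
m_dot = 33.4 / 183.8
m_dot = 0.1817 kg/s

0.1817


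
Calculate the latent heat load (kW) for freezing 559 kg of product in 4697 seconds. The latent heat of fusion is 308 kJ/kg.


Q_lat = m * h_fg / t
Q_lat = 559 * 308 / 4697
Q_lat = 36.66 kW

36.66


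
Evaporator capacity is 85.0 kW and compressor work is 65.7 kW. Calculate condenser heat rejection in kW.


Q_cond = Q_evap + W
Q_cond = 85.0 + 65.7
Q_cond = 150.7 kW

150.7


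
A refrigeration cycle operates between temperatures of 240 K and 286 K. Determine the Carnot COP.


dT = 286 - 240 = 46 K
COP_carnot = T_cold / dT = 240 / 46
COP_carnot = 5.217

5.217


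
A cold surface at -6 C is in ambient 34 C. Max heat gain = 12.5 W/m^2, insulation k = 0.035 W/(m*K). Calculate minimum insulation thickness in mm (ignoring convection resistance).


dT = 34 - (-6) = 40 K
thickness = k * dT / q_max * 1000
thickness = 0.035 * 40 / 12.5 * 1000
thickness = 112.0 mm

112.0


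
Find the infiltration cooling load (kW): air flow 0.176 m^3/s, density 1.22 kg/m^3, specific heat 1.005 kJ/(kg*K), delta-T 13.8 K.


Q = V_dot * rho * cp * dT
Q = 0.176 * 1.22 * 1.005 * 13.8
Q = 2.978 kW

2.978


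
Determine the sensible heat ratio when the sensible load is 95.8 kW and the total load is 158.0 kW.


SHR = Q_sensible / Q_total
SHR = 95.8 / 158.0
SHR = 0.606

0.606


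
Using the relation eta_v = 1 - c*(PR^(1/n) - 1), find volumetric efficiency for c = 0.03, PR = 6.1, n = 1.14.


PR^(1/n) = 6.1^(1/1.14) = 4.88523905
eta_v = 1 - 0.03 * (4.88523905 - 1)
eta_v = 0.8834

0.8834


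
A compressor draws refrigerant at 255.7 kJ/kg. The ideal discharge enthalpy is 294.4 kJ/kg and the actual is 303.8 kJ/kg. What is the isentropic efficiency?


dh_ideal = 294.4 - 255.7 = 38.7 kJ/kg
dh_actual = 303.8 - 255.7 = 48.1 kJ/kg
eta_s = dh_ideal / dh_actual = 38.7 / 48.1
eta_s = 0.8046

0.8046


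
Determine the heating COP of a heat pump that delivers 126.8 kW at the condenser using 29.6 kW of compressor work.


COP_hp = Q_cond / W
COP_hp = 126.8 / 29.6
COP_hp = 4.284

4.284


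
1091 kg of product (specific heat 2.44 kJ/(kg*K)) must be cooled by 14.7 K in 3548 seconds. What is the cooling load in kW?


Q = m * cp * dT / t
Q = 1091 * 2.44 * 14.7 / 3548
Q = 11.029 kW

11.029


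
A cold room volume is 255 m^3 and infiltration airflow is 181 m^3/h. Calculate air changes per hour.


ACH = flow / volume
ACH = 181 / 255
ACH = 0.71

0.71


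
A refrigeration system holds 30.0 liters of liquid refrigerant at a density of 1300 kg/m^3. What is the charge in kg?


Charge = V * rho / 1000
Charge = 30.0 * 1300 / 1000
Charge = 39.0 kg

39.0


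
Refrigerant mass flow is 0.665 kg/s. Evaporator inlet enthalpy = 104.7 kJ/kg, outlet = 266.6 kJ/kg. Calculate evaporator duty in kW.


dh = 266.6 - 104.7 = 161.9 kJ/kg
Q_evap = m_dot * dh = 0.665 * 161.9
Q_evap = 107.66 kW

107.66


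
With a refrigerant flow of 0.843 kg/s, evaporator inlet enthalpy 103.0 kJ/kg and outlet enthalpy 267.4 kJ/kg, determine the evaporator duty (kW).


dh = 267.4 - 103.0 = 164.4 kJ/kg
Q_evap = m_dot * dh = 0.843 * 164.4
Q_evap = 138.59 kW

138.59


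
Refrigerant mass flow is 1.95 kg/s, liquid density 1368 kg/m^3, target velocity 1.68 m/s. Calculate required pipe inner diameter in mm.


A = m_dot / (rho * v) = 1.95 / (1368 * 1.68) = 0.0008484753551 m^2
d = sqrt(4*A/pi) * 1000
d = 32.9 mm

32.9


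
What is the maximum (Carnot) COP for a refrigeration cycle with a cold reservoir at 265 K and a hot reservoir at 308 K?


dT = 308 - 265 = 43 K
COP_carnot = T_cold / dT = 265 / 43
COP_carnot = 6.163

6.163


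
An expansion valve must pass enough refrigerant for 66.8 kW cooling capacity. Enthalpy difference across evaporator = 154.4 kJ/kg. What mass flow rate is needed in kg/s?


m_dot = Q / dh
m_dot = 66.8 / 154.4
m_dot = 0.4326 kg/s

0.4326


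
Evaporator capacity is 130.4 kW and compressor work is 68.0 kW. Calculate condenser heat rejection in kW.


Q_cond = Q_evap + W
Q_cond = 130.4 + 68.0
Q_cond = 198.4 kW

198.4


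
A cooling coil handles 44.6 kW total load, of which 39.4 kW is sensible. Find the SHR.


SHR = Q_sensible / Q_total
SHR = 39.4 / 44.6
SHR = 0.883

0.883


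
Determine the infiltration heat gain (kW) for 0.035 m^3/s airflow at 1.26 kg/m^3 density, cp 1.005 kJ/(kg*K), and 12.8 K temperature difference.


Q = V_dot * rho * cp * dT
Q = 0.035 * 1.26 * 1.005 * 12.8
Q = 0.567 kW

0.567


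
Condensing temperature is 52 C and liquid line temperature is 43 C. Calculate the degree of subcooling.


Subcooling = T_cond - T_liquid
Subcooling = 52 - 43
Subcooling = 9 K

9


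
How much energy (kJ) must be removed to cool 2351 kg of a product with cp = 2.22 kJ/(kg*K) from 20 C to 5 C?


dT = 20 - (5) = 15 K
Q = m * cp * dT = 2351 * 2.22 * 15
Q = 78288 kJ

78288


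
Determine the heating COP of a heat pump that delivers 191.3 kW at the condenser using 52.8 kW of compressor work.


COP_hp = Q_cond / W
COP_hp = 191.3 / 52.8
COP_hp = 3.623

3.623


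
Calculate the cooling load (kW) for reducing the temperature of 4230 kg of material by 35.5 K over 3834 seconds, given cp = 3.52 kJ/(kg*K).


Q = m * cp * dT / t
Q = 4230 * 3.52 * 35.5 / 3834
Q = 137.867 kW

137.867


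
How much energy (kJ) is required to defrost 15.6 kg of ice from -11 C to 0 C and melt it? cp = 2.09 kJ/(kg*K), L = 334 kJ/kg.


Sensible heat = cp * dT = 2.09 * 11 = 22.99 kJ/kg
Total per kg = 22.99 + 334 = 356.99 kJ/kg
Q = m * total = 15.6 * 356.99
Q = 5569.0 kJ

5569.0


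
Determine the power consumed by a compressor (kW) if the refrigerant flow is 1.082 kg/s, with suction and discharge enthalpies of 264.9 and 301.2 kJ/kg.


dh = 301.2 - 264.9 = 36.3 kJ/kg
W = m_dot * dh = 1.082 * 36.3 = 39.28 kW

39.28


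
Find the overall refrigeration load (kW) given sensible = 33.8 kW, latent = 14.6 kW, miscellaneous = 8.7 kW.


Q_total = Q_s + Q_l + Q_misc
Q_total = 33.8 + 14.6 + 8.7
Q_total = 57.1 kW

57.1


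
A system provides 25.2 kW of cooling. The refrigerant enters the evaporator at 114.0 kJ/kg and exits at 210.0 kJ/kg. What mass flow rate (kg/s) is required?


dh = 210.0 - 114.0 = 96.0 kJ/kg
m_dot = Q / dh = 25.2 / 96.0 = 0.2625 kg/s

0.2625


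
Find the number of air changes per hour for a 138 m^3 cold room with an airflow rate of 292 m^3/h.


ACH = flow / volume
ACH = 292 / 138
ACH = 2.116

2.116


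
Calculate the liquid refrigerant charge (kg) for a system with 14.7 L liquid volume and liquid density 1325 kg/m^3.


Charge = V * rho / 1000
Charge = 14.7 * 1325 / 1000
Charge = 19.48 kg

19.48


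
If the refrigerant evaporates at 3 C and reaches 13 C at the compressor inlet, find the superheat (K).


Superheat = T_suction - T_evap
Superheat = 13 - (3)
Superheat = 10 K

10


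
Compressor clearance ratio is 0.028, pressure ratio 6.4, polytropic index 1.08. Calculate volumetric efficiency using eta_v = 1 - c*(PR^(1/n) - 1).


PR^(1/n) = 6.4^(1/1.08) = 5.57780001
eta_v = 1 - 0.028 * (5.57780001 - 1)
eta_v = 0.8718

0.8718


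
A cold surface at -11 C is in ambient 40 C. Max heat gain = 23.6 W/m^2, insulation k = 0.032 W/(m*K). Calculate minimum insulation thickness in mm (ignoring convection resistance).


dT = 40 - (-11) = 51 K
thickness = k * dT / q_max * 1000
thickness = 0.032 * 51 / 23.6 * 1000
thickness = 69.2 mm

69.2


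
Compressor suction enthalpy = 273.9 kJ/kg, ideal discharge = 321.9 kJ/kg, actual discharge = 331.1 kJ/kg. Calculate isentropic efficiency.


dh_ideal = 321.9 - 273.9 = 48.0 kJ/kg
dh_actual = 331.1 - 273.9 = 57.2 kJ/kg
eta_s = dh_ideal / dh_actual = 48.0 / 57.2
eta_s = 0.8392

0.8392
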